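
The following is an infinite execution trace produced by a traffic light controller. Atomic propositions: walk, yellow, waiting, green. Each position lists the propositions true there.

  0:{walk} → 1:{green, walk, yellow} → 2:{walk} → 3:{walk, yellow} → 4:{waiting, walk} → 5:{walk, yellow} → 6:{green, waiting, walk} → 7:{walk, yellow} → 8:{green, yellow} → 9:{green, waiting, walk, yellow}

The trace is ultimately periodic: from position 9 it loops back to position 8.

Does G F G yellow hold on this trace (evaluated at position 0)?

F G yellow holds at every position 0..9, and those are all positions ever visited, so G F G yellow holds.

Holds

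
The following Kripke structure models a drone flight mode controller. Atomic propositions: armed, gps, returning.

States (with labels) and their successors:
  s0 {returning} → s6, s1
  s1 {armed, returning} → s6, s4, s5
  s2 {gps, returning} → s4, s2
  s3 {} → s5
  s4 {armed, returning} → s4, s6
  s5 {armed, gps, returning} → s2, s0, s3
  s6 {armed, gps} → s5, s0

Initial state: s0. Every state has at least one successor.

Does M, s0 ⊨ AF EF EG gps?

Holds

States satisfying EF EG gps: {s0, s1, s2, s3, s4, s5, s6}.
States satisfying AF EF EG gps: {s0, s1, s2, s3, s4, s5, s6}.
s0 ∈ Sat(AF EF EG gps).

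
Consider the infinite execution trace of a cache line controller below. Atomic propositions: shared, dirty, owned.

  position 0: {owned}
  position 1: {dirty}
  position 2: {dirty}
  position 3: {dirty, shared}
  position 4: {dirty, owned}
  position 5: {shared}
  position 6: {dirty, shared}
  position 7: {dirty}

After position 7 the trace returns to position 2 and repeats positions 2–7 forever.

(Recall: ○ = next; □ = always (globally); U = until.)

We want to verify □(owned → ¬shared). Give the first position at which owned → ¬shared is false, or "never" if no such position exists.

owned → ¬shared holds at every position 0..7, and those are all the positions the trace ever visits, so the invariant □(owned → ¬shared) is never violated.

never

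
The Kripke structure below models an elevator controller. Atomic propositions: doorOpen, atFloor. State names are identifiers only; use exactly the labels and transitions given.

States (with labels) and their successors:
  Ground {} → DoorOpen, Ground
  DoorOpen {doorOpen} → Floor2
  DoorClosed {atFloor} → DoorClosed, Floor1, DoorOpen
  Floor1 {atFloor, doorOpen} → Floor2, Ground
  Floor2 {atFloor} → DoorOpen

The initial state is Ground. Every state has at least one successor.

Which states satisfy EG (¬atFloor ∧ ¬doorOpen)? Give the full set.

{Ground}

States satisfying ¬atFloor ∧ ¬doorOpen: {Ground}.
States satisfying EG (¬atFloor ∧ ¬doorOpen): {Ground}.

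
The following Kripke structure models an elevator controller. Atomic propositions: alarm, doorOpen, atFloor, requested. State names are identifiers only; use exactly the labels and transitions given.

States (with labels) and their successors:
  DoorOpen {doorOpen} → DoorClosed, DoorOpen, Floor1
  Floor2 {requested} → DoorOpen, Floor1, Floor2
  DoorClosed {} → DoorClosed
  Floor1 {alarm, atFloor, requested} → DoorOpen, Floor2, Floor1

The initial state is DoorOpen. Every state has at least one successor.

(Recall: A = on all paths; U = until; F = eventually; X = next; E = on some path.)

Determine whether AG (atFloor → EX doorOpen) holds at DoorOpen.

Holds

States satisfying atFloor → EX doorOpen: {DoorOpen, Floor2, DoorClosed, Floor1}.
States satisfying AG (atFloor → EX doorOpen): {DoorOpen, Floor2, DoorClosed, Floor1}.
Every state reachable from DoorOpen satisfies atFloor → EX doorOpen.
DoorOpen ∈ Sat(AG (atFloor → EX doorOpen)).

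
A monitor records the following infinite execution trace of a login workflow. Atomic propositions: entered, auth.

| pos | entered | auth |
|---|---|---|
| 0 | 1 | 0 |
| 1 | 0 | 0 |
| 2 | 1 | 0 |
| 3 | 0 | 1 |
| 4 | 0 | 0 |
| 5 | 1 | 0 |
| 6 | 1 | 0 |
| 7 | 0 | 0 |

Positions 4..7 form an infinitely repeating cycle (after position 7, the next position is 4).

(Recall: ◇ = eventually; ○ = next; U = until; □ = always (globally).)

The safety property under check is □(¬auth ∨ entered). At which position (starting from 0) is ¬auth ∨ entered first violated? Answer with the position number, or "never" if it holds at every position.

Check ¬auth ∨ entered at each position in order: 0 ✓, 1 ✓, 2 ✓.
At position 3 the labels are {auth}, so ¬auth ∨ entered is false there. This is the first violation.

3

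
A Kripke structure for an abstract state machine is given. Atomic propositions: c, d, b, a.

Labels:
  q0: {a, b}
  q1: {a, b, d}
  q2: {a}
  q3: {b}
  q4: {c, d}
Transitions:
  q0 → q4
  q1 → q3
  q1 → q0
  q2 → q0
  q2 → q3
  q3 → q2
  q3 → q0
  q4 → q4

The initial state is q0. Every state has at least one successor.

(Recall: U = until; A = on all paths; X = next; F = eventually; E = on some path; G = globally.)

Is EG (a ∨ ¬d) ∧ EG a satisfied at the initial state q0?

States satisfying a ∨ ¬d: {q0, q1, q2, q3}.
States satisfying EG (a ∨ ¬d): {q1, q2, q3}.
States satisfying a: {q0, q1, q2}.
States satisfying EG a: ∅.
States satisfying EG (a ∨ ¬d) ∧ EG a: ∅.
q0 ∉ Sat(EG (a ∨ ¬d) ∧ EG a).

No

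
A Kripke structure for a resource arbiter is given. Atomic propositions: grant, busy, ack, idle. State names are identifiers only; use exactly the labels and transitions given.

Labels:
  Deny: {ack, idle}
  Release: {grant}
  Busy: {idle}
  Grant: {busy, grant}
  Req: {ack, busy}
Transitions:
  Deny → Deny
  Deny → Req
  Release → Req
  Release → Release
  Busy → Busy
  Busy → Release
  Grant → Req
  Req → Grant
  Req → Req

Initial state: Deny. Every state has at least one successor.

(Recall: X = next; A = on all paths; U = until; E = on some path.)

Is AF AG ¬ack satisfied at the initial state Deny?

Does not hold

States satisfying AG ¬ack: ∅.
States satisfying AF AG ¬ack: ∅.
There is a path from Deny along which AG ¬ack never holds.
Deny ∉ Sat(AF AG ¬ack).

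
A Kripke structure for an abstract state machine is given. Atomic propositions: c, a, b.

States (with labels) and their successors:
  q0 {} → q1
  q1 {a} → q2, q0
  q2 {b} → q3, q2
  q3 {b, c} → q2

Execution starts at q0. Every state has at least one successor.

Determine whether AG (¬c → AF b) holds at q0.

No

States satisfying ¬c → AF b: {q2, q3}.
States satisfying AG (¬c → AF b): {q2, q3}.
q0 is reachable from q0 and violates ¬c → AF b, so AG fails at q0.
q0 ∉ Sat(AG (¬c → AF b)).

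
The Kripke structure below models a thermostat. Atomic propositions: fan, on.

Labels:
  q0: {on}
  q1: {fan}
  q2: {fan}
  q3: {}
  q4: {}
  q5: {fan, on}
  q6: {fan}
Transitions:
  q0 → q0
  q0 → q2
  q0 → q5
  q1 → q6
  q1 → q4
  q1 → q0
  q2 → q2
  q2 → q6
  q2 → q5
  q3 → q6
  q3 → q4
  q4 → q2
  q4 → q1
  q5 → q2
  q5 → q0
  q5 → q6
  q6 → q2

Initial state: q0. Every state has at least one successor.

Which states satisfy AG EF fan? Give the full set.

{q0, q1, q2, q3, q4, q5, q6}

States satisfying EF fan: {q0, q1, q2, q3, q4, q5, q6}.
States satisfying AG EF fan: {q0, q1, q2, q3, q4, q5, q6}.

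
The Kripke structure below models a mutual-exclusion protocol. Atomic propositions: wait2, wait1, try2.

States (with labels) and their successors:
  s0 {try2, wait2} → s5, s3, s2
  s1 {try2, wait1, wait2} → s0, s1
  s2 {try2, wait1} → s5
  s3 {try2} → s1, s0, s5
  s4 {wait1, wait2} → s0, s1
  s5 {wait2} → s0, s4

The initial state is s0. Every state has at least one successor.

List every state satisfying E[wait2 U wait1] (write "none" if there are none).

{s0, s1, s2, s4, s5}

States satisfying wait2: {s0, s1, s4, s5}.
States satisfying wait1: {s1, s2, s4}.
States satisfying E[wait2 U wait1]: {s0, s1, s2, s4, s5}.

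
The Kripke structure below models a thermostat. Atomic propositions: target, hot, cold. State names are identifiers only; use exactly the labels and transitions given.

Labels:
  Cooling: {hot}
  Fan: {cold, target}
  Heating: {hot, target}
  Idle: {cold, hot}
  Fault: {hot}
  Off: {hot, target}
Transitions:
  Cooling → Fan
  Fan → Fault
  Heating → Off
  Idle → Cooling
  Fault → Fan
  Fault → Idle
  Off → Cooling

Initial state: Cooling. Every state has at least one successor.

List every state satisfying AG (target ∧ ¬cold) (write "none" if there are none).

States satisfying target ∧ ¬cold: {Heating, Off}.
States satisfying AG (target ∧ ¬cold): ∅.

none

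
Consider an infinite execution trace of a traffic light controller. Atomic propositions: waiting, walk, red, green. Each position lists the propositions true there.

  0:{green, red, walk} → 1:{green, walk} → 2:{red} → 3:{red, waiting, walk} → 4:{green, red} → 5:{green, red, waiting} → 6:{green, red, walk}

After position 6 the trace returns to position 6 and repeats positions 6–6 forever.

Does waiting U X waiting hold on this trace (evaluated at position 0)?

Does not hold

Walking from position 0: at position 0, X waiting has not yet held and waiting fails, so waiting U X waiting is false.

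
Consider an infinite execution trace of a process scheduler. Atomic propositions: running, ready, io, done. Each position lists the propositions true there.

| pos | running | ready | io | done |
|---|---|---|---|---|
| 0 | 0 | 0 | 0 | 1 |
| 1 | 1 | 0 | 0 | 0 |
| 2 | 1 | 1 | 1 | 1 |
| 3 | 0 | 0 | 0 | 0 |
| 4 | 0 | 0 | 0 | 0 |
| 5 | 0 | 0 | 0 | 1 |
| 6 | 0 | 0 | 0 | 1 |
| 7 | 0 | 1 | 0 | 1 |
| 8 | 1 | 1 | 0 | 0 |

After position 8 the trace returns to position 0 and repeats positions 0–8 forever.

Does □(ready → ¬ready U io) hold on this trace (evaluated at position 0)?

ready → ¬ready U io must hold at every position from 0 onward. It fails at position 7, so □(ready → ¬ready U io) is false.
Positions where ready holds: 2, 7, 8.
Check ¬ready U io at each: 2→ok, 7→fails, 8→fails.

No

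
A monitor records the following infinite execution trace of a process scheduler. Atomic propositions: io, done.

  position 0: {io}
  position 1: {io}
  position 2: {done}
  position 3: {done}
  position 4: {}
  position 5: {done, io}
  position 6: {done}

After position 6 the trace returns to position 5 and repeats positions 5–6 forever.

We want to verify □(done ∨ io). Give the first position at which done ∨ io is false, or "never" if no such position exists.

Check done ∨ io at each position in order: 0 ✓, 1 ✓, 2 ✓, 3 ✓.
At position 4 the labels are {}, so done ∨ io is false there. This is the first violation.

4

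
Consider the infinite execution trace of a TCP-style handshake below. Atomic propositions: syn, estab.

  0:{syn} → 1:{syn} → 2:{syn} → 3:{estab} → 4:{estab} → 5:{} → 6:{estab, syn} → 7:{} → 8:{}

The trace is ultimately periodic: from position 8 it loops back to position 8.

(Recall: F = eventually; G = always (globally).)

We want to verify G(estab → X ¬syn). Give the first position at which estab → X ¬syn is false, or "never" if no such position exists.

never

estab → X ¬syn holds at every position 0..8, and those are all the positions the trace ever visits, so the invariant G(estab → X ¬syn) is never violated.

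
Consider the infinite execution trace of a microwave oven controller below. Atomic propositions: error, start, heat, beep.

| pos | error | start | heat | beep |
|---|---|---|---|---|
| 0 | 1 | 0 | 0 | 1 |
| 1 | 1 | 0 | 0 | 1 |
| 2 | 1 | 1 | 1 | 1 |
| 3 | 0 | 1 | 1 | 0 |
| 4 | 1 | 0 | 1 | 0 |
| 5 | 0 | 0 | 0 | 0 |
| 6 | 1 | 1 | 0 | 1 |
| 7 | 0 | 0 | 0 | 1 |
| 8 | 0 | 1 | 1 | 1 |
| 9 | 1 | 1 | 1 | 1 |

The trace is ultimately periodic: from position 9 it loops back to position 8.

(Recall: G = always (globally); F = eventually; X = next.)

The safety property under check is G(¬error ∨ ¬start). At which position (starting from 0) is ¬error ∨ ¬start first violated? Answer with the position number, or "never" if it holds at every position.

2

Check ¬error ∨ ¬start at each position in order: 0 ✓, 1 ✓.
At position 2 the labels are {beep, error, heat, start}, so ¬error ∨ ¬start is false there. This is the first violation.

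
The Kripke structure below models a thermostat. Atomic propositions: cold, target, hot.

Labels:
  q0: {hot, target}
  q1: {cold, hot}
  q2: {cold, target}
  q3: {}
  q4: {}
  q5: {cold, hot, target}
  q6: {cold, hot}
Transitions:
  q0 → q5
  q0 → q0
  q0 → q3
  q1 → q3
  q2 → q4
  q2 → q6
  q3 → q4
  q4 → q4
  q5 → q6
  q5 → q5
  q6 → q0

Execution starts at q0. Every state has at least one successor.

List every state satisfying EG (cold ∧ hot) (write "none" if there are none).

{q5}

States satisfying cold ∧ hot: {q1, q5, q6}.
States satisfying EG (cold ∧ hot): {q5}.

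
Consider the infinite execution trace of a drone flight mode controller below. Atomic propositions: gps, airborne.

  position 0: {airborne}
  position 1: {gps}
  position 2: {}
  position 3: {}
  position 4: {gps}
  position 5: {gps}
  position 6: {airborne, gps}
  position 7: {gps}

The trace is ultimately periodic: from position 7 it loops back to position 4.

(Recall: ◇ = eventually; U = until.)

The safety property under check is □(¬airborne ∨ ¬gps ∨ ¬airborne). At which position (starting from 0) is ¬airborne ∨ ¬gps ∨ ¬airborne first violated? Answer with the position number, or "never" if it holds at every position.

6

Check ¬airborne ∨ ¬gps ∨ ¬airborne at each position in order: 0 ✓, 1 ✓, 2 ✓, 3 ✓, 4 ✓, 5 ✓.
At position 6 the labels are {airborne, gps}, so ¬airborne ∨ ¬gps ∨ ¬airborne is false there. This is the first violation.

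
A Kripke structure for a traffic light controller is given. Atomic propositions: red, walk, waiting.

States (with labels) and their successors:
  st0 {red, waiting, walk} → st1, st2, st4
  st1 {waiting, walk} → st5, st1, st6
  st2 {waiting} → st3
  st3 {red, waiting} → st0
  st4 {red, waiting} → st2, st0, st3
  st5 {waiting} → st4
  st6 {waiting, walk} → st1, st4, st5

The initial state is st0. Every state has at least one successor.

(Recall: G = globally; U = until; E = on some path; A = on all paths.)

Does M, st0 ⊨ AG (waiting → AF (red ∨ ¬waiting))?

Violated

States satisfying waiting → AF (red ∨ ¬waiting): {st0, st2, st3, st4, st5}.
States satisfying AG (waiting → AF (red ∨ ¬waiting)): ∅.
st1 is reachable from st0 and violates waiting → AF (red ∨ ¬waiting), so AG fails at st0.
st0 ∉ Sat(AG (waiting → AF (red ∨ ¬waiting))).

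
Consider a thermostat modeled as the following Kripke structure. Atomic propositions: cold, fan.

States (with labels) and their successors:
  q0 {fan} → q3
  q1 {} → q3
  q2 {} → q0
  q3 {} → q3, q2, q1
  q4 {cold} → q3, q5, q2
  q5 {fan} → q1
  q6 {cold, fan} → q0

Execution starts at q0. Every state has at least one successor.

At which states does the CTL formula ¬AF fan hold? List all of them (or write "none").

{q1, q3, q4}

States satisfying fan: {q0, q5, q6}.
States satisfying AF fan: {q0, q2, q5, q6}.
States satisfying ¬AF fan: {q1, q3, q4}.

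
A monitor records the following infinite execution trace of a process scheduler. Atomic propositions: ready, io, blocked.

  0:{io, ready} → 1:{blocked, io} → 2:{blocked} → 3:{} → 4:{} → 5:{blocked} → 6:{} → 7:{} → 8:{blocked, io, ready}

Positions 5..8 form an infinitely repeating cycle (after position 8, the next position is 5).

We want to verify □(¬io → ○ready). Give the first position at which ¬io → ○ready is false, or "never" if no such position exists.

2

Check ¬io → ○ready at each position in order: 0 ✓, 1 ✓.
At position 2 the labels are {blocked} and the next position 3 has {}, so ¬io → ○ready is false there. This is the first violation.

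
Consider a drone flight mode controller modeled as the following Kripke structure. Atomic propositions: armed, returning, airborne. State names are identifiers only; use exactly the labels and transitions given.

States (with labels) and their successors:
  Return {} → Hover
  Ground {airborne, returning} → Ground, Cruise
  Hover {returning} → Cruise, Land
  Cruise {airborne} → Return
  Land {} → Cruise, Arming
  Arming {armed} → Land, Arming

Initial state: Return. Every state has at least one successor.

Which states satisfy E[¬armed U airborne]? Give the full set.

States satisfying ¬armed: {Return, Ground, Hover, Cruise, Land}.
States satisfying airborne: {Ground, Cruise}.
States satisfying E[¬armed U airborne]: {Return, Ground, Hover, Cruise, Land}.

{Return, Ground, Hover, Cruise, Land}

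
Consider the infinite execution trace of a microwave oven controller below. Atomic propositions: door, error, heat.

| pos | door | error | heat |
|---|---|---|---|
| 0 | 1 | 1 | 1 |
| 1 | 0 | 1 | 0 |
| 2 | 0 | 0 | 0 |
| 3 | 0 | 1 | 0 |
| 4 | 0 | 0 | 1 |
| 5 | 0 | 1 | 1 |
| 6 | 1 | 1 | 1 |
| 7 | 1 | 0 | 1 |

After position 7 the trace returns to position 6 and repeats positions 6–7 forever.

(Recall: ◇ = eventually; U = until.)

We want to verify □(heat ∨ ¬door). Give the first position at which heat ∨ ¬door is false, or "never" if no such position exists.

never

heat ∨ ¬door holds at every position 0..7, and those are all the positions the trace ever visits, so the invariant □(heat ∨ ¬door) is never violated.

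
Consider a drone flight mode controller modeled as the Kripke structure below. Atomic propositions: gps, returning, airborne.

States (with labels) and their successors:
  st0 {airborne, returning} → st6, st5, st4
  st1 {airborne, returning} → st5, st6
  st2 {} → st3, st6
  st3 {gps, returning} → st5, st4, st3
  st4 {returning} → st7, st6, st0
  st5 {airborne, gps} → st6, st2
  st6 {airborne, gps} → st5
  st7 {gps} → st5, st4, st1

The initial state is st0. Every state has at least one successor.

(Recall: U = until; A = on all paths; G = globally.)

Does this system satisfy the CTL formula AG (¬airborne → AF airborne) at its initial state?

Does not hold

States satisfying ¬airborne → AF airborne: {st0, st1, st5, st6}.
States satisfying AG (¬airborne → AF airborne): ∅.
st2 is reachable from st0 and violates ¬airborne → AF airborne, so AG fails at st0.
st0 ∉ Sat(AG (¬airborne → AF airborne)).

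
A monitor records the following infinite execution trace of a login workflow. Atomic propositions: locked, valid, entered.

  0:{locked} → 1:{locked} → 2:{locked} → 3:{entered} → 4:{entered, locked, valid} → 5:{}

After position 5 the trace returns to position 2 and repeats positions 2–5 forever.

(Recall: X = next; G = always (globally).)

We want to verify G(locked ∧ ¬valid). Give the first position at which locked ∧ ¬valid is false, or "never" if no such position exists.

Check locked ∧ ¬valid at each position in order: 0 ✓, 1 ✓, 2 ✓.
At position 3 the labels are {entered}, so locked ∧ ¬valid is false there. This is the first violation.

3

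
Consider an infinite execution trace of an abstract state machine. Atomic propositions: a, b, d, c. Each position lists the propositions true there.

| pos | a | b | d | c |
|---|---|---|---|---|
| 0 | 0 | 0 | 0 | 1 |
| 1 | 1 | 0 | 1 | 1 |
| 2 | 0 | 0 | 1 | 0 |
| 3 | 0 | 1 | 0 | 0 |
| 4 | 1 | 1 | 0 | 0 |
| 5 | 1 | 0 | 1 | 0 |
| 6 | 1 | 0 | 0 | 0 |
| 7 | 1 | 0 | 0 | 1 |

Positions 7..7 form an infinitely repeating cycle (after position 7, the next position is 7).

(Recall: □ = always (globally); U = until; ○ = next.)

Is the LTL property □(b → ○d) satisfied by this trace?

Does not hold

b → ○d must hold at every position from 0 onward. It fails at position 3, so □(b → ○d) is false.
Positions where b holds: 3, 4.
Check ○d at each: 3→fails, 4→ok.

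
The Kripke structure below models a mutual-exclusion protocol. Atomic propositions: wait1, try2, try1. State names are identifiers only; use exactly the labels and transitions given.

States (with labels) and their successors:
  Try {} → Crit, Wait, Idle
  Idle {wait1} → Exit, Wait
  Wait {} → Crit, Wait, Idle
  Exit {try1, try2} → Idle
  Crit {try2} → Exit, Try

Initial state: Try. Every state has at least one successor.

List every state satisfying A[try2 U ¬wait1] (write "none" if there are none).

{Try, Wait, Exit, Crit}

States satisfying try2: {Exit, Crit}.
States satisfying ¬wait1: {Try, Wait, Exit, Crit}.
States satisfying A[try2 U ¬wait1]: {Try, Wait, Exit, Crit}.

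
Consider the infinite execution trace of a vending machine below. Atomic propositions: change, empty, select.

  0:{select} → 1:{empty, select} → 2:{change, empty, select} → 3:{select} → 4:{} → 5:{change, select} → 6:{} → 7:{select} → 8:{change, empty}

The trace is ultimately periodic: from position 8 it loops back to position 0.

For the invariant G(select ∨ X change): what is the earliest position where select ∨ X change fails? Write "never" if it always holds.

Check select ∨ X change at each position in order: 0 ✓, 1 ✓, 2 ✓, 3 ✓, 4 ✓, 5 ✓.
At position 6 the labels are {} and the next position 7 has {select}, so select ∨ X change is false there. This is the first violation.

6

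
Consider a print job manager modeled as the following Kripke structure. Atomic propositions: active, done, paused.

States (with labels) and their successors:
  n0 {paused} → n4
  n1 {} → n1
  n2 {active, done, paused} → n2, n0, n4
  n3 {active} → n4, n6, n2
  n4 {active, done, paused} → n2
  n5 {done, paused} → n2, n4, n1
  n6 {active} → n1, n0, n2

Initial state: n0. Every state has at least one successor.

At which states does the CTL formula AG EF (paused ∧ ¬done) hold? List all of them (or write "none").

{n0, n2, n4}

States satisfying EF (paused ∧ ¬done): {n0, n2, n3, n4, n5, n6}.
States satisfying AG EF (paused ∧ ¬done): {n0, n2, n4}.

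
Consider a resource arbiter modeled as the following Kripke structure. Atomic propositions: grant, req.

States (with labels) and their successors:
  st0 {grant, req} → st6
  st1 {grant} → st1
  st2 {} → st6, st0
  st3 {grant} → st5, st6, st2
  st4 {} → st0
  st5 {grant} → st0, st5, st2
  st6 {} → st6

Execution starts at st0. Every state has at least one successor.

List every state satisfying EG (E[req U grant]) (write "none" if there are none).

States satisfying E[req U grant]: {st0, st1, st3, st5}.
States satisfying EG (E[req U grant]): {st1, st3, st5}.

{st1, st3, st5}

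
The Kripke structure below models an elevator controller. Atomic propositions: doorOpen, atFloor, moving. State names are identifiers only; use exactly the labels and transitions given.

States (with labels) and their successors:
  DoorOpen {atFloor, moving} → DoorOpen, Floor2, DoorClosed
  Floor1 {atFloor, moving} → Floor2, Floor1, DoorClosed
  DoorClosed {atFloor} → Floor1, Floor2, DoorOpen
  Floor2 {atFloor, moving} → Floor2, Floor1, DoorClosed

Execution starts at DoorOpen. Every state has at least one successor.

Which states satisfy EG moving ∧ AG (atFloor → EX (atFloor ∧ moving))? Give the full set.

States satisfying moving: {DoorOpen, Floor1, Floor2}.
States satisfying EG moving: {DoorOpen, Floor1, Floor2}.
States satisfying atFloor → EX (atFloor ∧ moving): {DoorOpen, Floor1, DoorClosed, Floor2}.
States satisfying AG (atFloor → EX (atFloor ∧ moving)): {DoorOpen, Floor1, DoorClosed, Floor2}.
States satisfying EG moving ∧ AG (atFloor → EX (atFloor ∧ moving)): {DoorOpen, Floor1, Floor2}.

{DoorOpen, Floor1, Floor2}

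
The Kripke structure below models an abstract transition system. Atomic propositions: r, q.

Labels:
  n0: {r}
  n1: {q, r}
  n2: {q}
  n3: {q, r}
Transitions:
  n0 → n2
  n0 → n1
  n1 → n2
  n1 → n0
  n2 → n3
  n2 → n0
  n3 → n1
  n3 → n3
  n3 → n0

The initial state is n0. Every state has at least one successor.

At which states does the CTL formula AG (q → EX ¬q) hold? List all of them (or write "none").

{n0, n1, n2, n3}

States satisfying q → EX ¬q: {n0, n1, n2, n3}.
States satisfying AG (q → EX ¬q): {n0, n1, n2, n3}.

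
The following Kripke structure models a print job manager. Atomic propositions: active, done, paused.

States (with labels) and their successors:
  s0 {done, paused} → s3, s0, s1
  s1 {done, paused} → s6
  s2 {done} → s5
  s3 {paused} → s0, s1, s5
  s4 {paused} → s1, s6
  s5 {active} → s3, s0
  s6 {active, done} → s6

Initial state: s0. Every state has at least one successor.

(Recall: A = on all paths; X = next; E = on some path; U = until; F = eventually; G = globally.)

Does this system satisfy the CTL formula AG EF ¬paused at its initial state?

Holds

States satisfying EF ¬paused: {s0, s1, s2, s3, s4, s5, s6}.
States satisfying AG EF ¬paused: {s0, s1, s2, s3, s4, s5, s6}.
Every state reachable from s0 satisfies EF ¬paused.
s0 ∈ Sat(AG EF ¬paused).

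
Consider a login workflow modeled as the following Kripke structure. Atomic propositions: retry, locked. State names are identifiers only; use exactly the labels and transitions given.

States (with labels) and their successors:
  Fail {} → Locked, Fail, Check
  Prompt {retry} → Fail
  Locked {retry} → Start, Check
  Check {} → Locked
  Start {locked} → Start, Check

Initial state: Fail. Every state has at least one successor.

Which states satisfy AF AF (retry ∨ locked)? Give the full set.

States satisfying AF (retry ∨ locked): {Prompt, Locked, Check, Start}.
States satisfying AF AF (retry ∨ locked): {Prompt, Locked, Check, Start}.

{Prompt, Locked, Check, Start}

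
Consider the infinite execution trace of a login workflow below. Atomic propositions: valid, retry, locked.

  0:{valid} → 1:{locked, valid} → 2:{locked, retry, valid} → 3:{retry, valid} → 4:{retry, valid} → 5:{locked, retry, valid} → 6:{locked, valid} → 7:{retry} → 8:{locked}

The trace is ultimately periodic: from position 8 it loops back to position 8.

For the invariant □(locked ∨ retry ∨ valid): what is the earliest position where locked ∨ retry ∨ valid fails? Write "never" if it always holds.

never

locked ∨ retry ∨ valid holds at every position 0..8, and those are all the positions the trace ever visits, so the invariant □(locked ∨ retry ∨ valid) is never violated.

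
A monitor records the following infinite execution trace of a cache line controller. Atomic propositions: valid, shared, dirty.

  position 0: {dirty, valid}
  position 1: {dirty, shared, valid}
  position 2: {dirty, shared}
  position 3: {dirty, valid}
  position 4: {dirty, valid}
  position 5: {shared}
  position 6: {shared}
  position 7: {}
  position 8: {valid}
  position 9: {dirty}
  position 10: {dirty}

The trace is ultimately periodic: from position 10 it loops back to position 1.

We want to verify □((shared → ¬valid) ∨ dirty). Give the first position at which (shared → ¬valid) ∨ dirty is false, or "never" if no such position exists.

(shared → ¬valid) ∨ dirty holds at every position 0..10, and those are all the positions the trace ever visits, so the invariant □((shared → ¬valid) ∨ dirty) is never violated.

never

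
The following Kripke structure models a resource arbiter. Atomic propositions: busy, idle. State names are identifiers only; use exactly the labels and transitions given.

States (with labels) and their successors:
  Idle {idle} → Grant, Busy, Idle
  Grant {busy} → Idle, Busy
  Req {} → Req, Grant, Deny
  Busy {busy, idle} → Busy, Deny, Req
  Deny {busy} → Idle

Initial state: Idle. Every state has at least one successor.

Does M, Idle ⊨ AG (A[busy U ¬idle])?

Does not hold

States satisfying A[busy U ¬idle]: {Grant, Req, Deny}.
States satisfying AG (A[busy U ¬idle]): ∅.
Busy is reachable from Idle and violates A[busy U ¬idle], so AG fails at Idle.
Idle ∉ Sat(AG (A[busy U ¬idle])).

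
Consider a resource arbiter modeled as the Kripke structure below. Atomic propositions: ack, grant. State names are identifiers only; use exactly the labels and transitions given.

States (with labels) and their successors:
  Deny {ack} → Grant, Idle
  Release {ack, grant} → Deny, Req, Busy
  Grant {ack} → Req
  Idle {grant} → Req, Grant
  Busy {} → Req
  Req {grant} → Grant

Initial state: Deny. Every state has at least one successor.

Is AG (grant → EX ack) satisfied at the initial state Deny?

Satisfied

States satisfying grant → EX ack: {Deny, Release, Grant, Idle, Busy, Req}.
States satisfying AG (grant → EX ack): {Deny, Release, Grant, Idle, Busy, Req}.
Every state reachable from Deny satisfies grant → EX ack.
Deny ∈ Sat(AG (grant → EX ack)).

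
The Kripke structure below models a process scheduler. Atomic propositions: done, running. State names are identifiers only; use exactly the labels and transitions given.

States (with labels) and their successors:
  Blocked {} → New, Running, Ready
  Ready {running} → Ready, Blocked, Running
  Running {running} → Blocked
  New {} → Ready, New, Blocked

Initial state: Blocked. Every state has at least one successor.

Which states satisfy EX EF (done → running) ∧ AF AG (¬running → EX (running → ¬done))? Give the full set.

States satisfying EF (done → running): {Blocked, Ready, Running, New}.
States satisfying EX EF (done → running): {Blocked, Ready, Running, New}.
States satisfying AG (¬running → EX (running → ¬done)): {Blocked, Ready, Running, New}.
States satisfying AF AG (¬running → EX (running → ¬done)): {Blocked, Ready, Running, New}.
States satisfying EX EF (done → running) ∧ AF AG (¬running → EX (running → ¬done)): {Blocked, Ready, Running, New}.

{Blocked, Ready, Running, New}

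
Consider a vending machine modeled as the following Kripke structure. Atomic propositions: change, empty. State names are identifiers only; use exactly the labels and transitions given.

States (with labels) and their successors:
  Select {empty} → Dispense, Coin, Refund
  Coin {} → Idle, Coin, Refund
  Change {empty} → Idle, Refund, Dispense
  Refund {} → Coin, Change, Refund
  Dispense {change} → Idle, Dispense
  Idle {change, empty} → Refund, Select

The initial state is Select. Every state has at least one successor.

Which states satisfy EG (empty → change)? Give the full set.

{Coin, Refund, Dispense, Idle}

States satisfying empty → change: {Coin, Refund, Dispense, Idle}.
States satisfying EG (empty → change): {Coin, Refund, Dispense, Idle}.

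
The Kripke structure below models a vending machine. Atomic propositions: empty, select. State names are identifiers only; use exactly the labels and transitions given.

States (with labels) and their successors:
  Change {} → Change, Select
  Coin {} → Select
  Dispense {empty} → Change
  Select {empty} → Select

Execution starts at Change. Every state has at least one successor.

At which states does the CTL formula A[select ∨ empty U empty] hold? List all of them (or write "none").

{Dispense, Select}

States satisfying select ∨ empty: {Dispense, Select}.
States satisfying empty: {Dispense, Select}.
States satisfying A[select ∨ empty U empty]: {Dispense, Select}.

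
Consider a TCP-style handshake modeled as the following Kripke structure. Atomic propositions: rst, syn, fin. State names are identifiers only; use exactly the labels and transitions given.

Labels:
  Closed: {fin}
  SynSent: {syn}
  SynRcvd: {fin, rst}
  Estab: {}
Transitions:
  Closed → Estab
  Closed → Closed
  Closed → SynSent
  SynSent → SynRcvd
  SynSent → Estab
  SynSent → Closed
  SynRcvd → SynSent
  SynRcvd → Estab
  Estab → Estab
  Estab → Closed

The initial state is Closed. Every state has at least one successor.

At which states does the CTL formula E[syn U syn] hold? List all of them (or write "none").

{SynSent}

States satisfying syn: {SynSent}.
States satisfying E[syn U syn]: {SynSent}.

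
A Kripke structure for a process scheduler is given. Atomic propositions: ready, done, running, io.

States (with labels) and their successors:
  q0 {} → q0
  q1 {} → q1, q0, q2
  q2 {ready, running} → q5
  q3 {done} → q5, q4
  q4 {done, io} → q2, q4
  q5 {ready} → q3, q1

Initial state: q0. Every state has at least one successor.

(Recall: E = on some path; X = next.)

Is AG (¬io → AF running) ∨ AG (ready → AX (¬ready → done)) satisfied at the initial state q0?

Yes

States satisfying ¬io → AF running: {q2, q4}.
States satisfying AG (¬io → AF running): ∅.
States satisfying ready → AX (¬ready → done): {q0, q1, q2, q3, q4}.
States satisfying AG (ready → AX (¬ready → done)): {q0}.
States satisfying AG (¬io → AF running) ∨ AG (ready → AX (¬ready → done)): {q0}.
q0 ∈ Sat(AG (¬io → AF running) ∨ AG (ready → AX (¬ready → done))).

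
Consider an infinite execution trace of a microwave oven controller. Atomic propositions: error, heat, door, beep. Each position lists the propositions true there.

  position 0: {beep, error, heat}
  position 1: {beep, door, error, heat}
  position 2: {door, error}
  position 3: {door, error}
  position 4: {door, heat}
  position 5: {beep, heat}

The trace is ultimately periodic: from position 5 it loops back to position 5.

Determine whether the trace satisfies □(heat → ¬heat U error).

No

heat → ¬heat U error must hold at every position from 0 onward. It fails at position 4, so □(heat → ¬heat U error) is false.
Positions where heat holds: 0, 1, 4, 5.
Check ¬heat U error at each: 0→ok, 1→ok, 4→fails, 5→fails.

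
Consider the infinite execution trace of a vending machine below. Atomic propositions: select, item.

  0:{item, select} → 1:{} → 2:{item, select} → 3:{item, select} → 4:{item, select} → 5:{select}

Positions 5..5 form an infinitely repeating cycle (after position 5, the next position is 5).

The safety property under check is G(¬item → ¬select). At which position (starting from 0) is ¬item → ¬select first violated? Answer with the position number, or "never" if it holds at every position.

Check ¬item → ¬select at each position in order: 0 ✓, 1 ✓, 2 ✓, 3 ✓, 4 ✓.
At position 5 the labels are {select}, so ¬item → ¬select is false there. This is the first violation.

5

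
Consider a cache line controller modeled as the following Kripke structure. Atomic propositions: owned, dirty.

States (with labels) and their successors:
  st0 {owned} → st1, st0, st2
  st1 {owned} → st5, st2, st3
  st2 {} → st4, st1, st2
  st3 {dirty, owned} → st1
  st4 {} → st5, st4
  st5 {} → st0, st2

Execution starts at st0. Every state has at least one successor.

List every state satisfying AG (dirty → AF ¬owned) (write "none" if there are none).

none

States satisfying dirty → AF ¬owned: {st0, st1, st2, st4, st5}.
States satisfying AG (dirty → AF ¬owned): ∅.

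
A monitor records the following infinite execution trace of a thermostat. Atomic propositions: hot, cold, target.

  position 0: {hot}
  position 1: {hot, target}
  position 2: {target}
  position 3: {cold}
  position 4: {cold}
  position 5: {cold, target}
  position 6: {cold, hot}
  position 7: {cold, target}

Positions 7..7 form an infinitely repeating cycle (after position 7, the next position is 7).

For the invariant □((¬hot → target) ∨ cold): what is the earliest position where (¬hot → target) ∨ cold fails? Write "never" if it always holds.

never

(¬hot → target) ∨ cold holds at every position 0..7, and those are all the positions the trace ever visits, so the invariant □((¬hot → target) ∨ cold) is never violated.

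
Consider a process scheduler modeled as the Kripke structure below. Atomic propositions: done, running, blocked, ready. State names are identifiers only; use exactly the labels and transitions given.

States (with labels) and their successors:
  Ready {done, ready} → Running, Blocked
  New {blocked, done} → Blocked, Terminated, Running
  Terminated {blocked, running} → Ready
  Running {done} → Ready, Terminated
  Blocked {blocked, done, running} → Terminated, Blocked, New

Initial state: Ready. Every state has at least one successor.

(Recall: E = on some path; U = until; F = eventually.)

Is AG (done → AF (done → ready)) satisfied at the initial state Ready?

Does not hold

States satisfying done → AF (done → ready): {Ready, Terminated, Running}.
States satisfying AG (done → AF (done → ready)): ∅.
Blocked is reachable from Ready and violates done → AF (done → ready), so AG fails at Ready.
Ready ∉ Sat(AG (done → AF (done → ready))).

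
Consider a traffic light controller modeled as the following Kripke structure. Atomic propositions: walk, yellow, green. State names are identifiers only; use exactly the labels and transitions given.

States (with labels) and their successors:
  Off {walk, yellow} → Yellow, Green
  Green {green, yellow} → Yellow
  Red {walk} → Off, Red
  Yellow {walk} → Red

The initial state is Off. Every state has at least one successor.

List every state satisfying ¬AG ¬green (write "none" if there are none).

States satisfying ¬green: {Off, Red, Yellow}.
States satisfying AG ¬green: ∅.
States satisfying ¬AG ¬green: {Off, Green, Red, Yellow}.

{Off, Green, Red, Yellow}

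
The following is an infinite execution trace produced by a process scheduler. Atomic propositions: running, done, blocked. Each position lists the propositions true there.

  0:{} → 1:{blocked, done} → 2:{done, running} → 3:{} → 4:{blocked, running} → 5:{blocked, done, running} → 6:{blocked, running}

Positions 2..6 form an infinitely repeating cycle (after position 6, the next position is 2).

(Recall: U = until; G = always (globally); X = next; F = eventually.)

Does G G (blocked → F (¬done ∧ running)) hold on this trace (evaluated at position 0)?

Holds

G (blocked → F (¬done ∧ running)) holds at every position 0..6, and those are all positions ever visited, so G G (blocked → F (¬done ∧ running)) holds.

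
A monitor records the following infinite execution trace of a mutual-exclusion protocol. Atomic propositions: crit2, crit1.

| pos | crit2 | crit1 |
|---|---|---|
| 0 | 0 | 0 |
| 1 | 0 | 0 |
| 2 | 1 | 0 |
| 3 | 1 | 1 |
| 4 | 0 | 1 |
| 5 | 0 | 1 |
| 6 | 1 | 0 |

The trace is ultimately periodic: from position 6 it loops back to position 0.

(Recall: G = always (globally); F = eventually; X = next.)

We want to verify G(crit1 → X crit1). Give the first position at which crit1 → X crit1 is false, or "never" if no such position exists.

5

Check crit1 → X crit1 at each position in order: 0 ✓, 1 ✓, 2 ✓, 3 ✓, 4 ✓.
At position 5 the labels are {crit1} and the next position 6 has {crit2}, so crit1 → X crit1 is false there. This is the first violation.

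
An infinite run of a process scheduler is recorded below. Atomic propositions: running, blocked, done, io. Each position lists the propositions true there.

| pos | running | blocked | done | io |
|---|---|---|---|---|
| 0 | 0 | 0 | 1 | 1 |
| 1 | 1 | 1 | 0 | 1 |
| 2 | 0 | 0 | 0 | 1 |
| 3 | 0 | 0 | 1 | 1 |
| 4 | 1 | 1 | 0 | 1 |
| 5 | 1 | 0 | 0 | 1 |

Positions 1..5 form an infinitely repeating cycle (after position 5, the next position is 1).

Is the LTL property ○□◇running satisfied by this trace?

Holds

The position after 0 is 1; □◇running is true there.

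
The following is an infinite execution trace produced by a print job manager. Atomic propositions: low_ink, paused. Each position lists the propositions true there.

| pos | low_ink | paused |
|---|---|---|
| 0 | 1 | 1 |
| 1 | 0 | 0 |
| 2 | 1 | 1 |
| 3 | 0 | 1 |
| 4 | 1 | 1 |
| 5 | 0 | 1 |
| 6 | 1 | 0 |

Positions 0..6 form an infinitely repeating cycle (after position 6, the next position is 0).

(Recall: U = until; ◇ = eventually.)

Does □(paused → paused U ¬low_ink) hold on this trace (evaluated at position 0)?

paused → paused U ¬low_ink holds at every position 0..6, and those are all positions ever visited, so □(paused → paused U ¬low_ink) holds.
Positions where paused holds: 0, 2, 3, 4, 5.
Check paused U ¬low_ink at each: 0→ok, 2→ok, 3→ok, 4→ok, 5→ok.

Yes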